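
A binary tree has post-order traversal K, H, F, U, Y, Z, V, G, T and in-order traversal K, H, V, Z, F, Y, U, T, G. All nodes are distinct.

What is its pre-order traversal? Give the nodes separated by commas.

T, V, H, K, Z, Y, F, U, G

The last element of post-order is the root; it splits in-order into left and right subtrees.
Root T: left subtree has 7 nodes {K, H, V, Z, F, Y, U}, right has 1 {G}.
  Root V: left subtree has 2 nodes {K, H}, right has 4 {Z, F, Y, U}.
    Root H: left subtree has 1 node {K}, right has 0 { }.
    Root Z: left subtree has 0 nodes { }, right has 3 {F, Y, U}.
      Root Y: left subtree has 1 node {F}, right has 1 {U}.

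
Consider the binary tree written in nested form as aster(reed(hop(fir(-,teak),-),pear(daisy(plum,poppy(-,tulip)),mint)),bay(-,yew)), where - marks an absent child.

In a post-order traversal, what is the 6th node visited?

poppy

Post-order visits the left subtree, then the right subtree, then the node.
At aster: go left to reed.
  At reed: go left to hop.
    At hop: go left to fir.
      At fir: no left child.
      At fir: go right to teak.
        teak is a leaf — visit teak.
      Visit fir.
    At hop: no right child.
    Visit hop.
  At reed: go right to pear.
    At pear: go left to daisy.
      At daisy: go left to plum.
        plum is a leaf — visit plum.
      At daisy: go right to poppy.
        At poppy: no left child.
        At poppy: go right to tulip.
          tulip is a leaf — visit tulip.
        Visit poppy.
      Visit daisy.
    At pear: go right to mint.
      mint is a leaf — visit mint.
    Visit pear.
  Visit reed.
At aster: go right to bay.
  At bay: no left child.
  At bay: go right to yew.
    yew is a leaf — visit yew.
  Visit bay.
Visit aster.
Full post-order sequence: teak, fir, hop, plum, tulip, poppy, daisy, mint, pear, reed, yew, bay, aster.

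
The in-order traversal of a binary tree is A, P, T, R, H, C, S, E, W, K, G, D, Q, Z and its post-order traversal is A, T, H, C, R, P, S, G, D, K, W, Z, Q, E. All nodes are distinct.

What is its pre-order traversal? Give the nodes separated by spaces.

E S P A R T C H Q W K D G Z

The last element of post-order is the root; it splits in-order into left and right subtrees.
Root E: left subtree has 7 nodes {A, P, T, R, H, C, S}, right has 6 {W, K, G, D, Q, Z}.
  Root S: left subtree has 6 nodes {A, P, T, R, H, C}, right has 0 { }.
    Root P: left subtree has 1 node {A}, right has 4 {T, R, H, C}.
      Root R: left subtree has 1 node {T}, right has 2 {H, C}.
        Root C: left subtree has 1 node {H}, right has 0 { }.
  Root Q: left subtree has 4 nodes {W, K, G, D}, right has 1 {Z}.
    Root W: left subtree has 0 nodes { }, right has 3 {K, G, D}.
      Root K: left subtree has 0 nodes { }, right has 2 {G, D}.
        Root D: left subtree has 1 node {G}, right has 0 { }.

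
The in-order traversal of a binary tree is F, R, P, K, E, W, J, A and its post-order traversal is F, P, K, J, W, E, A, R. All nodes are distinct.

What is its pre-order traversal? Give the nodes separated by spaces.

R F A E K P W J

The last element of post-order is the root; it splits in-order into left and right subtrees.
Root R: left subtree has 1 node {F}, right has 6 {P, K, E, W, J, A}.
  Root A: left subtree has 5 nodes {P, K, E, W, J}, right has 0 { }.
    Root E: left subtree has 2 nodes {P, K}, right has 2 {W, J}.
      Root K: left subtree has 1 node {P}, right has 0 { }.
      Root W: left subtree has 0 nodes { }, right has 1 {J}.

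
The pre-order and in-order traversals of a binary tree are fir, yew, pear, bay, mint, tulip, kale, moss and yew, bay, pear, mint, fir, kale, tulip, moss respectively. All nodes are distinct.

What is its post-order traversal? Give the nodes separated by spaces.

bay mint pear yew kale moss tulip fir

The first element of pre-order is the root; it splits in-order into left and right subtrees.
Root fir: left subtree has 4 nodes {yew, bay, pear, mint}, right has 3 {kale, tulip, moss}.
  Root yew: left subtree has 0 nodes { }, right has 3 {bay, pear, mint}.
    Root pear: left subtree has 1 node {bay}, right has 1 {mint}.
  Root tulip: left subtree has 1 node {kale}, right has 1 {moss}.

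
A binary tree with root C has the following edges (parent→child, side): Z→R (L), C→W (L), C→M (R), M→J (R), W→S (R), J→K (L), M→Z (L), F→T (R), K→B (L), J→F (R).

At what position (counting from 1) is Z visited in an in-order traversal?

In-order visits the left subtree, then the node, then the right subtree.
At C: go left to W.
  At W: no left child.
  Visit W.
  At W: go right to S.
    S is a leaf — visit S.
Visit C.
At C: go right to M.
  At M: go left to Z.
    At Z: go left to R.
      R is a leaf — visit R.
    Visit Z.
    At Z: no right child.
  Visit M.
  At M: go right to J.
    At J: go left to K.
      At K: go left to B.
        B is a leaf — visit B.
      Visit K.
      At K: no right child.
    Visit J.
    At J: go right to F.
      At F: no left child.
      Visit F.
      At F: go right to T.
        T is a leaf — visit T.
Full in-order sequence: W, S, C, R, Z, M, B, K, J, F, T.

5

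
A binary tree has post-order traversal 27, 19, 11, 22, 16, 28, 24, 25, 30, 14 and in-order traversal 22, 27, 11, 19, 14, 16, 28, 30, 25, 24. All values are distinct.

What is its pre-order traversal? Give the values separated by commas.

The last element of post-order is the root; it splits in-order into left and right subtrees.
Root 14: left subtree has 4 nodes {22, 27, 11, 19}, right has 5 {16, 28, 30, 25, 24}.
  Root 22: left subtree has 0 nodes { }, right has 3 {27, 11, 19}.
    Root 11: left subtree has 1 node {27}, right has 1 {19}.
  Root 30: left subtree has 2 nodes {16, 28}, right has 2 {25, 24}.
    Root 28: left subtree has 1 node {16}, right has 0 { }.
    Root 25: left subtree has 0 nodes { }, right has 1 {24}.

14, 22, 11, 27, 19, 30, 28, 16, 25, 24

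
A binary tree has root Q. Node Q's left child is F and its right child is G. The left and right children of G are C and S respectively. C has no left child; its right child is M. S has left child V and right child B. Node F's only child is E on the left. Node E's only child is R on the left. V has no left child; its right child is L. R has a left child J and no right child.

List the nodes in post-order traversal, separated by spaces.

J R E F M C L V B S G Q

Post-order visits the left subtree, then the right subtree, then the node.
At Q: go left to F.
  At F: go left to E.
    At E: go left to R.
      At R: go left to J.
        J is a leaf — visit J.
      At R: no right child.
      Visit R.
    At E: no right child.
    Visit E.
  At F: no right child.
  Visit F.
At Q: go right to G.
  At G: go left to C.
    At C: no left child.
    At C: go right to M.
      M is a leaf — visit M.
    Visit C.
  At G: go right to S.
    At S: go left to V.
      At V: no left child.
      At V: go right to L.
        L is a leaf — visit L.
      Visit V.
    At S: go right to B.
      B is a leaf — visit B.
    Visit S.
  Visit G.
Visit Q.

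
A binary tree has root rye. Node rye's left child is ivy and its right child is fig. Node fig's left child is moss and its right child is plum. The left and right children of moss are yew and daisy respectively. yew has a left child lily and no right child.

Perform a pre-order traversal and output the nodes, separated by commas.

rye, ivy, fig, moss, yew, lily, daisy, plum

Pre-order visits the node, then its left subtree, then its right subtree.
Visit rye.
At rye: go left to ivy.
  ivy is a leaf — visit ivy.
At rye: go right to fig.
  Visit fig.
  At fig: go left to moss.
    Visit moss.
    At moss: go left to yew.
      Visit yew.
      At yew: go left to lily.
        lily is a leaf — visit lily.
      At yew: no right child.
    At moss: go right to daisy.
      daisy is a leaf — visit daisy.
  At fig: go right to plum.
    plum is a leaf — visit plum.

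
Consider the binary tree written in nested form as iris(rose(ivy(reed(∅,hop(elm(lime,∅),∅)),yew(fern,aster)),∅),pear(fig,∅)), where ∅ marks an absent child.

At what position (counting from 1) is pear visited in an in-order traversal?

12

In-order visits the left subtree, then the node, then the right subtree.
At iris: go left to rose.
  At rose: go left to ivy.
    At ivy: go left to reed.
      At reed: no left child.
      Visit reed.
      At reed: go right to hop.
        At hop: go left to elm.
          At elm: go left to lime.
            lime is a leaf — visit lime.
          Visit elm.
          At elm: no right child.
        Visit hop.
        At hop: no right child.
    Visit ivy.
    At ivy: go right to yew.
      At yew: go left to fern.
        fern is a leaf — visit fern.
      Visit yew.
      At yew: go right to aster.
        aster is a leaf — visit aster.
  Visit rose.
  At rose: no right child.
Visit iris.
At iris: go right to pear.
  At pear: go left to fig.
    fig is a leaf — visit fig.
  Visit pear.
  At pear: no right child.
Full in-order sequence: reed, lime, elm, hop, ivy, fern, yew, aster, rose, iris, fig, pear.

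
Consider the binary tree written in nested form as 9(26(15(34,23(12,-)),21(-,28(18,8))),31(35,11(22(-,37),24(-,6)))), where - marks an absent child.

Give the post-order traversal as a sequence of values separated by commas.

34, 12, 23, 15, 18, 8, 28, 21, 26, 35, 37, 22, 6, 24, 11, 31, 9

Post-order visits the left subtree, then the right subtree, then the node.
At 9: go left to 26.
  At 26: go left to 15.
    At 15: go left to 34.
      34 is a leaf — visit 34.
    At 15: go right to 23.
      At 23: go left to 12.
        12 is a leaf — visit 12.
      At 23: no right child.
      Visit 23.
    Visit 15.
  At 26: go right to 21.
    At 21: no left child.
    At 21: go right to 28.
      At 28: go left to 18.
        18 is a leaf — visit 18.
      At 28: go right to 8.
        8 is a leaf — visit 8.
      Visit 28.
    Visit 21.
  Visit 26.
At 9: go right to 31.
  At 31: go left to 35.
    35 is a leaf — visit 35.
  At 31: go right to 11.
    At 11: go left to 22.
      At 22: no left child.
      At 22: go right to 37.
        37 is a leaf — visit 37.
      Visit 22.
    At 11: go right to 24.
      At 24: no left child.
      At 24: go right to 6.
        6 is a leaf — visit 6.
      Visit 24.
    Visit 11.
  Visit 31.
Visit 9.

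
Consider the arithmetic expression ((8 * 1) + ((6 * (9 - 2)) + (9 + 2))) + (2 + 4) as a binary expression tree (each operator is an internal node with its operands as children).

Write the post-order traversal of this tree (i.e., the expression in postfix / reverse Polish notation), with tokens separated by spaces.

Post-order on an expression tree gives postfix notation: for each operator, emit left operand, right operand, then the operator.

8 1 * 6 9 2 - * 9 2 + + + 2 4 + +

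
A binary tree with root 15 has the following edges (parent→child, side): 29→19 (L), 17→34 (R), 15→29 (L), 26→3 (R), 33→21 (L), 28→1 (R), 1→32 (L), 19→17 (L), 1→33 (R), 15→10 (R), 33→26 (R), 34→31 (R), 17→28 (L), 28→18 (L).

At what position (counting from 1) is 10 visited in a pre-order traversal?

Pre-order visits the node, then its left subtree, then its right subtree.
Visit 15.
At 15: go left to 29.
  Visit 29.
  At 29: go left to 19.
    Visit 19.
    At 19: go left to 17.
      Visit 17.
      At 17: go left to 28.
        Visit 28.
        At 28: go left to 18.
          18 is a leaf — visit 18.
        At 28: go right to 1.
          Visit 1.
          At 1: go left to 32.
            32 is a leaf — visit 32.
          At 1: go right to 33.
            Visit 33.
            At 33: go left to 21.
              21 is a leaf — visit 21.
            At 33: go right to 26.
              Visit 26.
              At 26: no left child.
              At 26: go right to 3.
                3 is a leaf — visit 3.
      At 17: go right to 34.
        Visit 34.
        At 34: no left child.
        At 34: go right to 31.
          31 is a leaf — visit 31.
    At 19: no right child.
  At 29: no right child.
At 15: go right to 10.
  10 is a leaf — visit 10.
Full pre-order sequence: 15, 29, 19, 17, 28, 18, 1, 32, 33, 21, 26, 3, 34, 31, 10.

15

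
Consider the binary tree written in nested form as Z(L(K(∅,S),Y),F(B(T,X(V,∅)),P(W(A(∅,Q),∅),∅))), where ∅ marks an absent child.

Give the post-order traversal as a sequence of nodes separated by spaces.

S K Y L T V X B Q A W P F Z

Post-order visits the left subtree, then the right subtree, then the node.
At Z: go left to L.
  At L: go left to K.
    At K: no left child.
    At K: go right to S.
      S is a leaf — visit S.
    Visit K.
  At L: go right to Y.
    Y is a leaf — visit Y.
  Visit L.
At Z: go right to F.
  At F: go left to B.
    At B: go left to T.
      T is a leaf — visit T.
    At B: go right to X.
      At X: go left to V.
        V is a leaf — visit V.
      At X: no right child.
      Visit X.
    Visit B.
  At F: go right to P.
    At P: go left to W.
      At W: go left to A.
        At A: no left child.
        At A: go right to Q.
          Q is a leaf — visit Q.
        Visit A.
      At W: no right child.
      Visit W.
    At P: no right child.
    Visit P.
  Visit F.
Visit Z.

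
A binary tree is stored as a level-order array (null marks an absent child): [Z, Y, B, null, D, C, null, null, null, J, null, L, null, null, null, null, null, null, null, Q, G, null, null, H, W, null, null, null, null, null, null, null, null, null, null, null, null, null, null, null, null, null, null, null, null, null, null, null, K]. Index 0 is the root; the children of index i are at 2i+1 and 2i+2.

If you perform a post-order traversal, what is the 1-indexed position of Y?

5

Post-order visits the left subtree, then the right subtree, then the node.
At Z: go left to Y.
  At Y: no left child.
  At Y: go right to D.
    At D: go left to J.
      At J: go left to Q.
        Q is a leaf — visit Q.
      At J: go right to G.
        G is a leaf — visit G.
      Visit J.
    At D: no right child.
    Visit D.
  Visit Y.
At Z: go right to B.
  At B: go left to C.
    At C: go left to L.
      At L: go left to H.
        At H: no left child.
        At H: go right to K.
          K is a leaf — visit K.
        Visit H.
      At L: go right to W.
        W is a leaf — visit W.
      Visit L.
    At C: no right child.
    Visit C.
  At B: no right child.
  Visit B.
Visit Z.
Full post-order sequence: Q, G, J, D, Y, K, H, W, L, C, B, Z.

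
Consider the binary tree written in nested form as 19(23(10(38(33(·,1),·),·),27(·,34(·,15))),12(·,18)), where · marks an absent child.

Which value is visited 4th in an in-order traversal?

In-order visits the left subtree, then the node, then the right subtree.
At 19: go left to 23.
  At 23: go left to 10.
    At 10: go left to 38.
      At 38: go left to 33.
        At 33: no left child.
        Visit 33.
        At 33: go right to 1.
          1 is a leaf — visit 1.
      Visit 38.
      At 38: no right child.
    Visit 10.
    At 10: no right child.
  Visit 23.
  At 23: go right to 27.
    At 27: no left child.
    Visit 27.
    At 27: go right to 34.
      At 34: no left child.
      Visit 34.
      At 34: go right to 15.
        15 is a leaf — visit 15.
Visit 19.
At 19: go right to 12.
  At 12: no left child.
  Visit 12.
  At 12: go right to 18.
    18 is a leaf — visit 18.
Full in-order sequence: 33, 1, 38, 10, 23, 27, 34, 15, 19, 12, 18.

10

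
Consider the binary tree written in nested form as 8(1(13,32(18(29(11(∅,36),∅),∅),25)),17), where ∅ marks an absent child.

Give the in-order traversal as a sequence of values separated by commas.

In-order visits the left subtree, then the node, then the right subtree.
At 8: go left to 1.
  At 1: go left to 13.
    13 is a leaf — visit 13.
  Visit 1.
  At 1: go right to 32.
    At 32: go left to 18.
      At 18: go left to 29.
        At 29: go left to 11.
          At 11: no left child.
          Visit 11.
          At 11: go right to 36.
            36 is a leaf — visit 36.
        Visit 29.
        At 29: no right child.
      Visit 18.
      At 18: no right child.
    Visit 32.
    At 32: go right to 25.
      25 is a leaf — visit 25.
Visit 8.
At 8: go right to 17.
  17 is a leaf — visit 17.

13, 1, 11, 36, 29, 18, 32, 25, 8, 17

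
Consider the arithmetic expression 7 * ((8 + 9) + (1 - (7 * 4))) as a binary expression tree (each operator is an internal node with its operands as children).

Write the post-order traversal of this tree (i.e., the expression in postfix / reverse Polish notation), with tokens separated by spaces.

Post-order on an expression tree gives postfix notation: for each operator, emit left operand, right operand, then the operator.

7 8 9 + 1 7 4 * - + *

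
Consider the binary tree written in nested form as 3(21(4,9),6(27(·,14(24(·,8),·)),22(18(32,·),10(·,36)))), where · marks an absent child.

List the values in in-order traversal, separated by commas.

4, 21, 9, 3, 27, 24, 8, 14, 6, 32, 18, 22, 10, 36

In-order visits the left subtree, then the node, then the right subtree.
At 3: go left to 21.
  At 21: go left to 4.
    4 is a leaf — visit 4.
  Visit 21.
  At 21: go right to 9.
    9 is a leaf — visit 9.
Visit 3.
At 3: go right to 6.
  At 6: go left to 27.
    At 27: no left child.
    Visit 27.
    At 27: go right to 14.
      At 14: go left to 24.
        At 24: no left child.
        Visit 24.
        At 24: go right to 8.
          8 is a leaf — visit 8.
      Visit 14.
      At 14: no right child.
  Visit 6.
  At 6: go right to 22.
    At 22: go left to 18.
      At 18: go left to 32.
        32 is a leaf — visit 32.
      Visit 18.
      At 18: no right child.
    Visit 22.
    At 22: go right to 10.
      At 10: no left child.
      Visit 10.
      At 10: go right to 36.
        36 is a leaf — visit 36.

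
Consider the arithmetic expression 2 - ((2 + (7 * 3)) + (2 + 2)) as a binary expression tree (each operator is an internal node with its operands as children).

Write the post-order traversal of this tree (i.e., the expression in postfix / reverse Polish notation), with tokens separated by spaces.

2 2 7 3 * + 2 2 + + -

Post-order on an expression tree gives postfix notation: for each operator, emit left operand, right operand, then the operator.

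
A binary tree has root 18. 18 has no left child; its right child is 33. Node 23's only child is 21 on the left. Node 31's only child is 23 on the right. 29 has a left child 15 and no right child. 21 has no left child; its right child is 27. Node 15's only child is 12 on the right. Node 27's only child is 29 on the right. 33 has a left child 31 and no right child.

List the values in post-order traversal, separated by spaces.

12 15 29 27 21 23 31 33 18

Post-order visits the left subtree, then the right subtree, then the node.
At 18: no left child.
At 18: go right to 33.
  At 33: go left to 31.
    At 31: no left child.
    At 31: go right to 23.
      At 23: go left to 21.
        At 21: no left child.
        At 21: go right to 27.
          At 27: no left child.
          At 27: go right to 29.
            At 29: go left to 15.
              At 15: no left child.
              At 15: go right to 12.
                12 is a leaf — visit 12.
              Visit 15.
            At 29: no right child.
            Visit 29.
          Visit 27.
        Visit 21.
      At 23: no right child.
      Visit 23.
    Visit 31.
  At 33: no right child.
  Visit 33.
Visit 18.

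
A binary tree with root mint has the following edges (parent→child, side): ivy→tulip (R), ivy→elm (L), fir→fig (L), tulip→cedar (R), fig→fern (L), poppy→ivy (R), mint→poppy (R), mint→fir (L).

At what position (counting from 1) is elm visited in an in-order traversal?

6

In-order visits the left subtree, then the node, then the right subtree.
At mint: go left to fir.
  At fir: go left to fig.
    At fig: go left to fern.
      fern is a leaf — visit fern.
    Visit fig.
    At fig: no right child.
  Visit fir.
  At fir: no right child.
Visit mint.
At mint: go right to poppy.
  At poppy: no left child.
  Visit poppy.
  At poppy: go right to ivy.
    At ivy: go left to elm.
      elm is a leaf — visit elm.
    Visit ivy.
    At ivy: go right to tulip.
      At tulip: no left child.
      Visit tulip.
      At tulip: go right to cedar.
        cedar is a leaf — visit cedar.
Full in-order sequence: fern, fig, fir, mint, poppy, elm, ivy, tulip, cedar.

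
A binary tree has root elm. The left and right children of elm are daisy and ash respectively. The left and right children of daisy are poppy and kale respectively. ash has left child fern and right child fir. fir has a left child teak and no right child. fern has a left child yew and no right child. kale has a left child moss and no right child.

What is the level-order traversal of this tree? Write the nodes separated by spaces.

Level-order visits nodes level by level from the root, left to right within each level.
Level 0: elm
Level 1: daisy, ash
Level 2: poppy, kale, fern, fir
Level 3: moss, yew, teak

elm daisy ash poppy kale fern fir moss yew teak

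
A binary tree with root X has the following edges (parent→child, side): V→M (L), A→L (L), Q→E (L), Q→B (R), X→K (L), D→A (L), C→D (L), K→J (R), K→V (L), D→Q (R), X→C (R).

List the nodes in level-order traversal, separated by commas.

X, K, C, V, J, D, M, A, Q, L, E, B

Level-order visits nodes level by level from the root, left to right within each level.
Level 0: X
Level 1: K, C
Level 2: V, J, D
Level 3: M, A, Q
Level 4: L, E, B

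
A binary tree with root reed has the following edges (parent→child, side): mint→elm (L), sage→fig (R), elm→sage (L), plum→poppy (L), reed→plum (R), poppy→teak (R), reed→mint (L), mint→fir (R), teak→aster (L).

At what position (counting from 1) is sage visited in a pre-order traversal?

4

Pre-order visits the node, then its left subtree, then its right subtree.
Visit reed.
At reed: go left to mint.
  Visit mint.
  At mint: go left to elm.
    Visit elm.
    At elm: go left to sage.
      Visit sage.
      At sage: no left child.
      At sage: go right to fig.
        fig is a leaf — visit fig.
    At elm: no right child.
  At mint: go right to fir.
    fir is a leaf — visit fir.
At reed: go right to plum.
  Visit plum.
  At plum: go left to poppy.
    Visit poppy.
    At poppy: no left child.
    At poppy: go right to teak.
      Visit teak.
      At teak: go left to aster.
        aster is a leaf — visit aster.
      At teak: no right child.
  At plum: no right child.
Full pre-order sequence: reed, mint, elm, sage, fig, fir, plum, poppy, teak, aster.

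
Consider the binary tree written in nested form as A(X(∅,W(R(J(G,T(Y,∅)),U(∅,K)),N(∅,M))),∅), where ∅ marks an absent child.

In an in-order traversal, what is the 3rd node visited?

J

In-order visits the left subtree, then the node, then the right subtree.
At A: go left to X.
  At X: no left child.
  Visit X.
  At X: go right to W.
    At W: go left to R.
      At R: go left to J.
        At J: go left to G.
          G is a leaf — visit G.
        Visit J.
        At J: go right to T.
          At T: go left to Y.
            Y is a leaf — visit Y.
          Visit T.
          At T: no right child.
      Visit R.
      At R: go right to U.
        At U: no left child.
        Visit U.
        At U: go right to K.
          K is a leaf — visit K.
    Visit W.
    At W: go right to N.
      At N: no left child.
      Visit N.
      At N: go right to M.
        M is a leaf — visit M.
Visit A.
At A: no right child.
Full in-order sequence: X, G, J, Y, T, R, U, K, W, N, M, A.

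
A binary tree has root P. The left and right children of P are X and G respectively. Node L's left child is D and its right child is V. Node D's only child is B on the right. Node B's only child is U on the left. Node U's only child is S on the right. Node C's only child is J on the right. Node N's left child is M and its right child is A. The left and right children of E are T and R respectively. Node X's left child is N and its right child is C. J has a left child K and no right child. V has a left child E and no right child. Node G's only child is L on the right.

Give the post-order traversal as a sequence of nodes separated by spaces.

M A N K J C X S U B D T R E V L G P

Post-order visits the left subtree, then the right subtree, then the node.
At P: go left to X.
  At X: go left to N.
    At N: go left to M.
      M is a leaf — visit M.
    At N: go right to A.
      A is a leaf — visit A.
    Visit N.
  At X: go right to C.
    At C: no left child.
    At C: go right to J.
      At J: go left to K.
        K is a leaf — visit K.
      At J: no right child.
      Visit J.
    Visit C.
  Visit X.
At P: go right to G.
  At G: no left child.
  At G: go right to L.
    At L: go left to D.
      At D: no left child.
      At D: go right to B.
        At B: go left to U.
          At U: no left child.
          At U: go right to S.
            S is a leaf — visit S.
          Visit U.
        At B: no right child.
        Visit B.
      Visit D.
    At L: go right to V.
      At V: go left to E.
        At E: go left to T.
          T is a leaf — visit T.
        At E: go right to R.
          R is a leaf — visit R.
        Visit E.
      At V: no right child.
      Visit V.
    Visit L.
  Visit G.
Visit P.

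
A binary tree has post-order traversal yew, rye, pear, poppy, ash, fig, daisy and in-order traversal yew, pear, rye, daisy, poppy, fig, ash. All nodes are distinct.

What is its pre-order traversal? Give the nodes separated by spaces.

The last element of post-order is the root; it splits in-order into left and right subtrees.
Root daisy: left subtree has 3 nodes {yew, pear, rye}, right has 3 {poppy, fig, ash}.
  Root pear: left subtree has 1 node {yew}, right has 1 {rye}.
  Root fig: left subtree has 1 node {poppy}, right has 1 {ash}.

daisy pear yew rye fig poppy ash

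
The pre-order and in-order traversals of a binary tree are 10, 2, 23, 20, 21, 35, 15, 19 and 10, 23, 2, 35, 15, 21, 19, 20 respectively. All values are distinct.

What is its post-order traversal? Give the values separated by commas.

23, 15, 35, 19, 21, 20, 2, 10

The first element of pre-order is the root; it splits in-order into left and right subtrees.
Root 10: left subtree has 0 nodes { }, right has 7 {23, 2, 35, 15, 21, 19, 20}.
  Root 2: left subtree has 1 node {23}, right has 5 {35, 15, 21, 19, 20}.
    Root 20: left subtree has 4 nodes {35, 15, 21, 19}, right has 0 { }.
      Root 21: left subtree has 2 nodes {35, 15}, right has 1 {19}.
        Root 35: left subtree has 0 nodes { }, right has 1 {15}.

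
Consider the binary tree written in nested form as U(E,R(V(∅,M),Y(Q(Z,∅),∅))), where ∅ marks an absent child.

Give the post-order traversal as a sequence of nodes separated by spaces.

Post-order visits the left subtree, then the right subtree, then the node.
At U: go left to E.
  E is a leaf — visit E.
At U: go right to R.
  At R: go left to V.
    At V: no left child.
    At V: go right to M.
      M is a leaf — visit M.
    Visit V.
  At R: go right to Y.
    At Y: go left to Q.
      At Q: go left to Z.
        Z is a leaf — visit Z.
      At Q: no right child.
      Visit Q.
    At Y: no right child.
    Visit Y.
  Visit R.
Visit U.

E M V Z Q Y R U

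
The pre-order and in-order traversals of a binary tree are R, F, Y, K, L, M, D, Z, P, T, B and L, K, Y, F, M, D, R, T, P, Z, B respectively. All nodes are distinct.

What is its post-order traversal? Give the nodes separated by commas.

L, K, Y, D, M, F, T, P, B, Z, R

The first element of pre-order is the root; it splits in-order into left and right subtrees.
Root R: left subtree has 6 nodes {L, K, Y, F, M, D}, right has 4 {T, P, Z, B}.
  Root F: left subtree has 3 nodes {L, K, Y}, right has 2 {M, D}.
    Root Y: left subtree has 2 nodes {L, K}, right has 0 { }.
      Root K: left subtree has 1 node {L}, right has 0 { }.
    Root M: left subtree has 0 nodes { }, right has 1 {D}.
  Root Z: left subtree has 2 nodes {T, P}, right has 1 {B}.
    Root P: left subtree has 1 node {T}, right has 0 { }.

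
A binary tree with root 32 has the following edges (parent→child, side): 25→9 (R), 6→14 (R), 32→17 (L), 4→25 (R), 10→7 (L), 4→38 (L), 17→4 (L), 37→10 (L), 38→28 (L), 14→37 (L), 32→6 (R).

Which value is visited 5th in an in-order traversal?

In-order visits the left subtree, then the node, then the right subtree.
At 32: go left to 17.
  At 17: go left to 4.
    At 4: go left to 38.
      At 38: go left to 28.
        28 is a leaf — visit 28.
      Visit 38.
      At 38: no right child.
    Visit 4.
    At 4: go right to 25.
      At 25: no left child.
      Visit 25.
      At 25: go right to 9.
        9 is a leaf — visit 9.
  Visit 17.
  At 17: no right child.
Visit 32.
At 32: go right to 6.
  At 6: no left child.
  Visit 6.
  At 6: go right to 14.
    At 14: go left to 37.
      At 37: go left to 10.
        At 10: go left to 7.
          7 is a leaf — visit 7.
        Visit 10.
        At 10: no right child.
      Visit 37.
      At 37: no right child.
    Visit 14.
    At 14: no right child.
Full in-order sequence: 28, 38, 4, 25, 9, 17, 32, 6, 7, 10, 37, 14.

9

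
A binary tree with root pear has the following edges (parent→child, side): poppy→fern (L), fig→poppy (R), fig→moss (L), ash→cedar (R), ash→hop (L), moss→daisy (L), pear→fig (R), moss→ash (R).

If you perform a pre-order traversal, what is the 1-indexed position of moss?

3

Pre-order visits the node, then its left subtree, then its right subtree.
Visit pear.
At pear: no left child.
At pear: go right to fig.
  Visit fig.
  At fig: go left to moss.
    Visit moss.
    At moss: go left to daisy.
      daisy is a leaf — visit daisy.
    At moss: go right to ash.
      Visit ash.
      At ash: go left to hop.
        hop is a leaf — visit hop.
      At ash: go right to cedar.
        cedar is a leaf — visit cedar.
  At fig: go right to poppy.
    Visit poppy.
    At poppy: go left to fern.
      fern is a leaf — visit fern.
    At poppy: no right child.
Full pre-order sequence: pear, fig, moss, daisy, ash, hop, cedar, poppy, fern.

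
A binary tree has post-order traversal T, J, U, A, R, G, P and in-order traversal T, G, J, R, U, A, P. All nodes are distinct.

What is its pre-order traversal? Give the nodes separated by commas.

The last element of post-order is the root; it splits in-order into left and right subtrees.
Root P: left subtree has 6 nodes {T, G, J, R, U, A}, right has 0 { }.
  Root G: left subtree has 1 node {T}, right has 4 {J, R, U, A}.
    Root R: left subtree has 1 node {J}, right has 2 {U, A}.
      Root A: left subtree has 1 node {U}, right has 0 { }.

P, G, T, R, J, A, U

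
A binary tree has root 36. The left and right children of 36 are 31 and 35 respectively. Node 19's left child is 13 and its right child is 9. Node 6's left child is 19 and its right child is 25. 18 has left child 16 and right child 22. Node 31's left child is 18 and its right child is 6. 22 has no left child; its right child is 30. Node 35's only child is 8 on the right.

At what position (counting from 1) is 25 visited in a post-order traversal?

Post-order visits the left subtree, then the right subtree, then the node.
At 36: go left to 31.
  At 31: go left to 18.
    At 18: go left to 16.
      16 is a leaf — visit 16.
    At 18: go right to 22.
      At 22: no left child.
      At 22: go right to 30.
        30 is a leaf — visit 30.
      Visit 22.
    Visit 18.
  At 31: go right to 6.
    At 6: go left to 19.
      At 19: go left to 13.
        13 is a leaf — visit 13.
      At 19: go right to 9.
        9 is a leaf — visit 9.
      Visit 19.
    At 6: go right to 25.
      25 is a leaf — visit 25.
    Visit 6.
  Visit 31.
At 36: go right to 35.
  At 35: no left child.
  At 35: go right to 8.
    8 is a leaf — visit 8.
  Visit 35.
Visit 36.
Full post-order sequence: 16, 30, 22, 18, 13, 9, 19, 25, 6, 31, 8, 35, 36.

8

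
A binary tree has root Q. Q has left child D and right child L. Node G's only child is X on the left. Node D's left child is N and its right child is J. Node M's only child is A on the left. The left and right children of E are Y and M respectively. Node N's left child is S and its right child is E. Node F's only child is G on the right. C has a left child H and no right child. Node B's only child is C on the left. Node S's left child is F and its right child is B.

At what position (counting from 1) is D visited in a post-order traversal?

Post-order visits the left subtree, then the right subtree, then the node.
At Q: go left to D.
  At D: go left to N.
    At N: go left to S.
      At S: go left to F.
        At F: no left child.
        At F: go right to G.
          At G: go left to X.
            X is a leaf — visit X.
          At G: no right child.
          Visit G.
        Visit F.
      At S: go right to B.
        At B: go left to C.
          At C: go left to H.
            H is a leaf — visit H.
          At C: no right child.
          Visit C.
        At B: no right child.
        Visit B.
      Visit S.
    At N: go right to E.
      At E: go left to Y.
        Y is a leaf — visit Y.
      At E: go right to M.
        At M: go left to A.
          A is a leaf — visit A.
        At M: no right child.
        Visit M.
      Visit E.
    Visit N.
  At D: go right to J.
    J is a leaf — visit J.
  Visit D.
At Q: go right to L.
  L is a leaf — visit L.
Visit Q.
Full post-order sequence: X, G, F, H, C, B, S, Y, A, M, E, N, J, D, L, Q.

14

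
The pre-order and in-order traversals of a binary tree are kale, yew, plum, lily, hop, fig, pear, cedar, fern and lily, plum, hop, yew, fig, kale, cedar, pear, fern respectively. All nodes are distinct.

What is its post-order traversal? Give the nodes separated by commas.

The first element of pre-order is the root; it splits in-order into left and right subtrees.
Root kale: left subtree has 5 nodes {lily, plum, hop, yew, fig}, right has 3 {cedar, pear, fern}.
  Root yew: left subtree has 3 nodes {lily, plum, hop}, right has 1 {fig}.
    Root plum: left subtree has 1 node {lily}, right has 1 {hop}.
  Root pear: left subtree has 1 node {cedar}, right has 1 {fern}.

lily, hop, plum, fig, yew, cedar, fern, pear, kale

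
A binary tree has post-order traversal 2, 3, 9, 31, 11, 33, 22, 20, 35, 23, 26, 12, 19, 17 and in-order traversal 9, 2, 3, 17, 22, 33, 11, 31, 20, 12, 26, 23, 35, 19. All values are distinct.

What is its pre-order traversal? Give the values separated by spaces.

The last element of post-order is the root; it splits in-order into left and right subtrees.
Root 17: left subtree has 3 nodes {9, 2, 3}, right has 10 {22, 33, 11, 31, 20, 12, 26, 23, 35, 19}.
  Root 9: left subtree has 0 nodes { }, right has 2 {2, 3}.
    Root 3: left subtree has 1 node {2}, right has 0 { }.
  Root 19: left subtree has 9 nodes {22, 33, 11, 31, 20, 12, 26, 23, 35}, right has 0 { }.
    Root 12: left subtree has 5 nodes {22, 33, 11, 31, 20}, right has 3 {26, 23, 35}.
      Root 20: left subtree has 4 nodes {22, 33, 11, 31}, right has 0 { }.
        Root 22: left subtree has 0 nodes { }, right has 3 {33, 11, 31}.
          Root 33: left subtree has 0 nodes { }, right has 2 {11, 31}.
            Root 11: left subtree has 0 nodes { }, right has 1 {31}.
      Root 26: left subtree has 0 nodes { }, right has 2 {23, 35}.
        Root 23: left subtree has 0 nodes { }, right has 1 {35}.

17 9 3 2 19 12 20 22 33 11 31 26 23 35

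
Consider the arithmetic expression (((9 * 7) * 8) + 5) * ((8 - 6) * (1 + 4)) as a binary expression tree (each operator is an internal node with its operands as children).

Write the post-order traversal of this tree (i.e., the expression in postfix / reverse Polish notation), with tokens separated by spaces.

Post-order on an expression tree gives postfix notation: for each operator, emit left operand, right operand, then the operator.

9 7 * 8 * 5 + 8 6 - 1 4 + * *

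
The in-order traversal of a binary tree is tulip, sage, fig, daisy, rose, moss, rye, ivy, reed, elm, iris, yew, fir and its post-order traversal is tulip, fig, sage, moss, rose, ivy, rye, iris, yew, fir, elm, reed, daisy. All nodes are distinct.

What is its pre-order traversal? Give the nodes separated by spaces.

daisy sage tulip fig reed rye rose moss ivy elm fir yew iris

The last element of post-order is the root; it splits in-order into left and right subtrees.
Root daisy: left subtree has 3 nodes {tulip, sage, fig}, right has 9 {rose, moss, rye, ivy, reed, elm, iris, yew, fir}.
  Root sage: left subtree has 1 node {tulip}, right has 1 {fig}.
  Root reed: left subtree has 4 nodes {rose, moss, rye, ivy}, right has 4 {elm, iris, yew, fir}.
    Root rye: left subtree has 2 nodes {rose, moss}, right has 1 {ivy}.
      Root rose: left subtree has 0 nodes { }, right has 1 {moss}.
    Root elm: left subtree has 0 nodes { }, right has 3 {iris, yew, fir}.
      Root fir: left subtree has 2 nodes {iris, yew}, right has 0 { }.
        Root yew: left subtree has 1 node {iris}, right has 0 { }.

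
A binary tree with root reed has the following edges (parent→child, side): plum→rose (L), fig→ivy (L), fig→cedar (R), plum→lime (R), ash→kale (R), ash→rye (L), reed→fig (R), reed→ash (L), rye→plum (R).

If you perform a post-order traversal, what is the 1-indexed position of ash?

6

Post-order visits the left subtree, then the right subtree, then the node.
At reed: go left to ash.
  At ash: go left to rye.
    At rye: no left child.
    At rye: go right to plum.
      At plum: go left to rose.
        rose is a leaf — visit rose.
      At plum: go right to lime.
        lime is a leaf — visit lime.
      Visit plum.
    Visit rye.
  At ash: go right to kale.
    kale is a leaf — visit kale.
  Visit ash.
At reed: go right to fig.
  At fig: go left to ivy.
    ivy is a leaf — visit ivy.
  At fig: go right to cedar.
    cedar is a leaf — visit cedar.
  Visit fig.
Visit reed.
Full post-order sequence: rose, lime, plum, rye, kale, ash, ivy, cedar, fig, reed.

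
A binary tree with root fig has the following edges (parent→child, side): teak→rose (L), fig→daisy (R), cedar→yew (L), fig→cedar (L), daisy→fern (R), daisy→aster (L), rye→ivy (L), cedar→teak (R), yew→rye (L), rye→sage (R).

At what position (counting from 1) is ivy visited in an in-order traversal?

1

In-order visits the left subtree, then the node, then the right subtree.
At fig: go left to cedar.
  At cedar: go left to yew.
    At yew: go left to rye.
      At rye: go left to ivy.
        ivy is a leaf — visit ivy.
      Visit rye.
      At rye: go right to sage.
        sage is a leaf — visit sage.
    Visit yew.
    At yew: no right child.
  Visit cedar.
  At cedar: go right to teak.
    At teak: go left to rose.
      rose is a leaf — visit rose.
    Visit teak.
    At teak: no right child.
Visit fig.
At fig: go right to daisy.
  At daisy: go left to aster.
    aster is a leaf — visit aster.
  Visit daisy.
  At daisy: go right to fern.
    fern is a leaf — visit fern.
Full in-order sequence: ivy, rye, sage, yew, cedar, rose, teak, fig, aster, daisy, fern.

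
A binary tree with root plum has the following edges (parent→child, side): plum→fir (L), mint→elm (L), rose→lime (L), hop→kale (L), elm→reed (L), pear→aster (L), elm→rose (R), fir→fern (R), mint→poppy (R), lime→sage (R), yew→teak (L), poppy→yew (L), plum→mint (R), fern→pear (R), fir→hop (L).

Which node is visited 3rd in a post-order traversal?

Post-order visits the left subtree, then the right subtree, then the node.
At plum: go left to fir.
  At fir: go left to hop.
    At hop: go left to kale.
      kale is a leaf — visit kale.
    At hop: no right child.
    Visit hop.
  At fir: go right to fern.
    At fern: no left child.
    At fern: go right to pear.
      At pear: go left to aster.
        aster is a leaf — visit aster.
      At pear: no right child.
      Visit pear.
    Visit fern.
  Visit fir.
At plum: go right to mint.
  At mint: go left to elm.
    At elm: go left to reed.
      reed is a leaf — visit reed.
    At elm: go right to rose.
      At rose: go left to lime.
        At lime: no left child.
        At lime: go right to sage.
          sage is a leaf — visit sage.
        Visit lime.
      At rose: no right child.
      Visit rose.
    Visit elm.
  At mint: go right to poppy.
    At poppy: go left to yew.
      At yew: go left to teak.
        teak is a leaf — visit teak.
      At yew: no right child.
      Visit yew.
    At poppy: no right child.
    Visit poppy.
  Visit mint.
Visit plum.
Full post-order sequence: kale, hop, aster, pear, fern, fir, reed, sage, lime, rose, elm, teak, yew, poppy, mint, plum.

aster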